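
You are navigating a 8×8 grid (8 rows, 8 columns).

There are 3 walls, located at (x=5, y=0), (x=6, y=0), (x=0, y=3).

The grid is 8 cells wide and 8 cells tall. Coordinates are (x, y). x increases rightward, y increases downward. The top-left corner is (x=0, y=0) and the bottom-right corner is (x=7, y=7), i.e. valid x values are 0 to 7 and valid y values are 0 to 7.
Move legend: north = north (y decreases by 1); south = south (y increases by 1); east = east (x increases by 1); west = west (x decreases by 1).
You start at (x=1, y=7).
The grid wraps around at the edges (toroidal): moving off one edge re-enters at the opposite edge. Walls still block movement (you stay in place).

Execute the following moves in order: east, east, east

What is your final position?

Answer: Final position: (x=4, y=7)

Derivation:
Start: (x=1, y=7)
  east (east): (x=1, y=7) -> (x=2, y=7)
  east (east): (x=2, y=7) -> (x=3, y=7)
  east (east): (x=3, y=7) -> (x=4, y=7)
Final: (x=4, y=7)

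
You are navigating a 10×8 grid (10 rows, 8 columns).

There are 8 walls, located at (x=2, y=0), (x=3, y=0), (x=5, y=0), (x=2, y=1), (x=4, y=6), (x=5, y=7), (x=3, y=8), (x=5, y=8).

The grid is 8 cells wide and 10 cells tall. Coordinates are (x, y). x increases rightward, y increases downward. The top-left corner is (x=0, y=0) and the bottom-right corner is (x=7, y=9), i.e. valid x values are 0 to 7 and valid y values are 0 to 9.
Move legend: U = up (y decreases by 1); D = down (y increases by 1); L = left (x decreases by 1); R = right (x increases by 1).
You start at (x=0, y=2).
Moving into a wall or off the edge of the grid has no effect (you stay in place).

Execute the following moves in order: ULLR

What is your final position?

Start: (x=0, y=2)
  U (up): (x=0, y=2) -> (x=0, y=1)
  L (left): blocked, stay at (x=0, y=1)
  L (left): blocked, stay at (x=0, y=1)
  R (right): (x=0, y=1) -> (x=1, y=1)
Final: (x=1, y=1)

Answer: Final position: (x=1, y=1)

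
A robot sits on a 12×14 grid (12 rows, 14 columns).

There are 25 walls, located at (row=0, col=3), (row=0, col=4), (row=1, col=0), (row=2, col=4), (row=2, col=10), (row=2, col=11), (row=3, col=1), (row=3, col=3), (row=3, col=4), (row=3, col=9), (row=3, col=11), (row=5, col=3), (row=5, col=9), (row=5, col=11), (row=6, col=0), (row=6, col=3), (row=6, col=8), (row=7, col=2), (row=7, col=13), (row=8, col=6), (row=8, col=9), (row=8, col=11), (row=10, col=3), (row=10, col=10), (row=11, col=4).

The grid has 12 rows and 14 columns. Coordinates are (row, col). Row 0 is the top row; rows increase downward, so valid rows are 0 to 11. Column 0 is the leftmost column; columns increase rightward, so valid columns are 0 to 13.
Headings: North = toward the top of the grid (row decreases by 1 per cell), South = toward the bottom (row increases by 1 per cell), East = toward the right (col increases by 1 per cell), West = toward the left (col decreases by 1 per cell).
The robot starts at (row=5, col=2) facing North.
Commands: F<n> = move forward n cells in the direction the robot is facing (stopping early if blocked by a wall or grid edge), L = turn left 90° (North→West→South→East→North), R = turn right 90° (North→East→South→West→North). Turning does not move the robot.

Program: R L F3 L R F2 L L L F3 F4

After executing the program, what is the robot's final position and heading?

Answer: Final position: (row=0, col=2), facing East

Derivation:
Start: (row=5, col=2), facing North
  R: turn right, now facing East
  L: turn left, now facing North
  F3: move forward 3, now at (row=2, col=2)
  L: turn left, now facing West
  R: turn right, now facing North
  F2: move forward 2, now at (row=0, col=2)
  L: turn left, now facing West
  L: turn left, now facing South
  L: turn left, now facing East
  F3: move forward 0/3 (blocked), now at (row=0, col=2)
  F4: move forward 0/4 (blocked), now at (row=0, col=2)
Final: (row=0, col=2), facing East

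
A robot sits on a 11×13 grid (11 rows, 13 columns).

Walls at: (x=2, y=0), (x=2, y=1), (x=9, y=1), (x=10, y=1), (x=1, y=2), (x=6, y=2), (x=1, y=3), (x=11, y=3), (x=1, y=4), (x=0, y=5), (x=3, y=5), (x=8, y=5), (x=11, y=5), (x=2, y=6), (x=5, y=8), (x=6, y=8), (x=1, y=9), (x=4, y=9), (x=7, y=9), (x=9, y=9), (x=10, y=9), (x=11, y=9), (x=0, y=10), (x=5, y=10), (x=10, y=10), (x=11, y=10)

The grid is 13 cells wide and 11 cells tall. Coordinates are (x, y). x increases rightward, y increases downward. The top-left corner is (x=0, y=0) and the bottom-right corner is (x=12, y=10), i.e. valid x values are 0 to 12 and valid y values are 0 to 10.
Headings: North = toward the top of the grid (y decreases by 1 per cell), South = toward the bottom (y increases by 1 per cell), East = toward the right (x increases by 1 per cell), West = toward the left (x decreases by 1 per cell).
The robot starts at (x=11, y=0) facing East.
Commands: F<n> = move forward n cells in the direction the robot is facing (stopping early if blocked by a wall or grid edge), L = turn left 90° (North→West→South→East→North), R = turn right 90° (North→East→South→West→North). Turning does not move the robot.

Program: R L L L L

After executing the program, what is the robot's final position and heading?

Answer: Final position: (x=11, y=0), facing South

Derivation:
Start: (x=11, y=0), facing East
  R: turn right, now facing South
  L: turn left, now facing East
  L: turn left, now facing North
  L: turn left, now facing West
  L: turn left, now facing South
Final: (x=11, y=0), facing South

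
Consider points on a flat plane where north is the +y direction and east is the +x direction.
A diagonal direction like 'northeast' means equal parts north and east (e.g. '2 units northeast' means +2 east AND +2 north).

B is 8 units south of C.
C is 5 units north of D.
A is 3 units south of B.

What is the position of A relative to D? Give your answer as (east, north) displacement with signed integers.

Place D at the origin (east=0, north=0).
  C is 5 units north of D: delta (east=+0, north=+5); C at (east=0, north=5).
  B is 8 units south of C: delta (east=+0, north=-8); B at (east=0, north=-3).
  A is 3 units south of B: delta (east=+0, north=-3); A at (east=0, north=-6).
Therefore A relative to D: (east=0, north=-6).

Answer: A is at (east=0, north=-6) relative to D.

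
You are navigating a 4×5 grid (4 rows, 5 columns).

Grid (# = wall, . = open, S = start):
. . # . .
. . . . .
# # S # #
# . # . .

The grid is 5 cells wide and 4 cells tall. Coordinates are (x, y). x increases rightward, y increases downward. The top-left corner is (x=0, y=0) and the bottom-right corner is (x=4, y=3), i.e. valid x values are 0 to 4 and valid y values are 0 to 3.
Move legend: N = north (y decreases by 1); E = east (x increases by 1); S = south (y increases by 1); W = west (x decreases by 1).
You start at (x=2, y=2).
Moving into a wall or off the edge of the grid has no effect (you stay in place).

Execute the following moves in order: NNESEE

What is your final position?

Answer: Final position: (x=4, y=1)

Derivation:
Start: (x=2, y=2)
  N (north): (x=2, y=2) -> (x=2, y=1)
  N (north): blocked, stay at (x=2, y=1)
  E (east): (x=2, y=1) -> (x=3, y=1)
  S (south): blocked, stay at (x=3, y=1)
  E (east): (x=3, y=1) -> (x=4, y=1)
  E (east): blocked, stay at (x=4, y=1)
Final: (x=4, y=1)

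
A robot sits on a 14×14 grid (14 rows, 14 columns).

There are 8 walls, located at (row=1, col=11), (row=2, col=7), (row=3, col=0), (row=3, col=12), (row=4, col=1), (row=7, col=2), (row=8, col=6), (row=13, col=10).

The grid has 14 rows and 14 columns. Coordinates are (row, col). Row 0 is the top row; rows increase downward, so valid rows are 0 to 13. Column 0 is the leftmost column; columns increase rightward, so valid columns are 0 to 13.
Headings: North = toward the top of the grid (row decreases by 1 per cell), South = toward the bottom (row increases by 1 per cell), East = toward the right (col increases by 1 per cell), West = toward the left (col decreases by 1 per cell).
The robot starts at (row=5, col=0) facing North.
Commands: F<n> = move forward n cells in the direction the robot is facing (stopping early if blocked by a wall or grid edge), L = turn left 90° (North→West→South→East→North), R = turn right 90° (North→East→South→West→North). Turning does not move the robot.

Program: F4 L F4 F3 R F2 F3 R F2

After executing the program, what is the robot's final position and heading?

Answer: Final position: (row=4, col=0), facing East

Derivation:
Start: (row=5, col=0), facing North
  F4: move forward 1/4 (blocked), now at (row=4, col=0)
  L: turn left, now facing West
  F4: move forward 0/4 (blocked), now at (row=4, col=0)
  F3: move forward 0/3 (blocked), now at (row=4, col=0)
  R: turn right, now facing North
  F2: move forward 0/2 (blocked), now at (row=4, col=0)
  F3: move forward 0/3 (blocked), now at (row=4, col=0)
  R: turn right, now facing East
  F2: move forward 0/2 (blocked), now at (row=4, col=0)
Final: (row=4, col=0), facing East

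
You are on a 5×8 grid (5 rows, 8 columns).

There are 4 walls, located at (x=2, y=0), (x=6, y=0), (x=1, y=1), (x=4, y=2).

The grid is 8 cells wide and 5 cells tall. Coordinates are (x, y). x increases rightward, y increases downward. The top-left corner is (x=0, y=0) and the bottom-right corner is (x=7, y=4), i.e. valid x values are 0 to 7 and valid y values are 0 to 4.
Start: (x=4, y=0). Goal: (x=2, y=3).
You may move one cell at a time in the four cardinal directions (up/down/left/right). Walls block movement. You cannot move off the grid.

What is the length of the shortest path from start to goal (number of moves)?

BFS from (x=4, y=0) until reaching (x=2, y=3):
  Distance 0: (x=4, y=0)
  Distance 1: (x=3, y=0), (x=5, y=0), (x=4, y=1)
  Distance 2: (x=3, y=1), (x=5, y=1)
  Distance 3: (x=2, y=1), (x=6, y=1), (x=3, y=2), (x=5, y=2)
  Distance 4: (x=7, y=1), (x=2, y=2), (x=6, y=2), (x=3, y=3), (x=5, y=3)
  Distance 5: (x=7, y=0), (x=1, y=2), (x=7, y=2), (x=2, y=3), (x=4, y=3), (x=6, y=3), (x=3, y=4), (x=5, y=4)  <- goal reached here
One shortest path (5 moves): (x=4, y=0) -> (x=3, y=0) -> (x=3, y=1) -> (x=2, y=1) -> (x=2, y=2) -> (x=2, y=3)

Answer: Shortest path length: 5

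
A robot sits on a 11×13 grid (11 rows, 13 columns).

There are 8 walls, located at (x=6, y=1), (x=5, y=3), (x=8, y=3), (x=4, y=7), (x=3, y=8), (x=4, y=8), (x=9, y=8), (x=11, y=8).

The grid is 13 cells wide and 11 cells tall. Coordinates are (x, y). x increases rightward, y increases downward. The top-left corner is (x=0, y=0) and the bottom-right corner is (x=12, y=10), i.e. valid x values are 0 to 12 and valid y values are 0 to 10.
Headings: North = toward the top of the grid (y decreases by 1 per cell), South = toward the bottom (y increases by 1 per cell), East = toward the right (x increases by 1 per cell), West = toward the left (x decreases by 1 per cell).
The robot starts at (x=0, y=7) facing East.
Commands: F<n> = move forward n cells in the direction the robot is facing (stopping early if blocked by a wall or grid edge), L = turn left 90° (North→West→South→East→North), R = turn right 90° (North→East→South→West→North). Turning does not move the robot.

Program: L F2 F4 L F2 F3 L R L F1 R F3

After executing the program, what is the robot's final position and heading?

Answer: Final position: (x=0, y=2), facing West

Derivation:
Start: (x=0, y=7), facing East
  L: turn left, now facing North
  F2: move forward 2, now at (x=0, y=5)
  F4: move forward 4, now at (x=0, y=1)
  L: turn left, now facing West
  F2: move forward 0/2 (blocked), now at (x=0, y=1)
  F3: move forward 0/3 (blocked), now at (x=0, y=1)
  L: turn left, now facing South
  R: turn right, now facing West
  L: turn left, now facing South
  F1: move forward 1, now at (x=0, y=2)
  R: turn right, now facing West
  F3: move forward 0/3 (blocked), now at (x=0, y=2)
Final: (x=0, y=2), facing West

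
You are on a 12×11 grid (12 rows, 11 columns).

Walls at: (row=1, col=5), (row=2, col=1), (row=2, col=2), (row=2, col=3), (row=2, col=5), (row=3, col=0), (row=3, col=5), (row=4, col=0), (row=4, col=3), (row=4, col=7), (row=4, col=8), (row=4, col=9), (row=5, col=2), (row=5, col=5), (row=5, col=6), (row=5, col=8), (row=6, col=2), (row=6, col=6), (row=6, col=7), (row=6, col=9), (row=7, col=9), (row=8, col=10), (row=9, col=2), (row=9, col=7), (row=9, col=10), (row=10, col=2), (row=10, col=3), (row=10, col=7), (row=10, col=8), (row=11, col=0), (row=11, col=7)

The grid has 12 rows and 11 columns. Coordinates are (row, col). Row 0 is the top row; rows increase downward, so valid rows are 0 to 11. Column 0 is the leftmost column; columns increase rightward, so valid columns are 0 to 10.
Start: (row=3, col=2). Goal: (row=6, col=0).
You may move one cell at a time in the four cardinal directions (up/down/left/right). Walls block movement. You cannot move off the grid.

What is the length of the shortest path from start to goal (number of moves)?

Answer: Shortest path length: 5

Derivation:
BFS from (row=3, col=2) until reaching (row=6, col=0):
  Distance 0: (row=3, col=2)
  Distance 1: (row=3, col=1), (row=3, col=3), (row=4, col=2)
  Distance 2: (row=3, col=4), (row=4, col=1)
  Distance 3: (row=2, col=4), (row=4, col=4), (row=5, col=1)
  Distance 4: (row=1, col=4), (row=4, col=5), (row=5, col=0), (row=5, col=4), (row=6, col=1)
  Distance 5: (row=0, col=4), (row=1, col=3), (row=4, col=6), (row=5, col=3), (row=6, col=0), (row=6, col=4), (row=7, col=1)  <- goal reached here
One shortest path (5 moves): (row=3, col=2) -> (row=3, col=1) -> (row=4, col=1) -> (row=5, col=1) -> (row=5, col=0) -> (row=6, col=0)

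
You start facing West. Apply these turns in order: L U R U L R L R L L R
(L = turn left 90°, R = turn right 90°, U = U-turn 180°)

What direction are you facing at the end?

Start: West
  L (left (90° counter-clockwise)) -> South
  U (U-turn (180°)) -> North
  R (right (90° clockwise)) -> East
  U (U-turn (180°)) -> West
  L (left (90° counter-clockwise)) -> South
  R (right (90° clockwise)) -> West
  L (left (90° counter-clockwise)) -> South
  R (right (90° clockwise)) -> West
  L (left (90° counter-clockwise)) -> South
  L (left (90° counter-clockwise)) -> East
  R (right (90° clockwise)) -> South
Final: South

Answer: Final heading: South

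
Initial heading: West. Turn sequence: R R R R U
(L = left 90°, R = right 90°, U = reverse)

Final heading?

Start: West
  R (right (90° clockwise)) -> North
  R (right (90° clockwise)) -> East
  R (right (90° clockwise)) -> South
  R (right (90° clockwise)) -> West
  U (U-turn (180°)) -> East
Final: East

Answer: Final heading: East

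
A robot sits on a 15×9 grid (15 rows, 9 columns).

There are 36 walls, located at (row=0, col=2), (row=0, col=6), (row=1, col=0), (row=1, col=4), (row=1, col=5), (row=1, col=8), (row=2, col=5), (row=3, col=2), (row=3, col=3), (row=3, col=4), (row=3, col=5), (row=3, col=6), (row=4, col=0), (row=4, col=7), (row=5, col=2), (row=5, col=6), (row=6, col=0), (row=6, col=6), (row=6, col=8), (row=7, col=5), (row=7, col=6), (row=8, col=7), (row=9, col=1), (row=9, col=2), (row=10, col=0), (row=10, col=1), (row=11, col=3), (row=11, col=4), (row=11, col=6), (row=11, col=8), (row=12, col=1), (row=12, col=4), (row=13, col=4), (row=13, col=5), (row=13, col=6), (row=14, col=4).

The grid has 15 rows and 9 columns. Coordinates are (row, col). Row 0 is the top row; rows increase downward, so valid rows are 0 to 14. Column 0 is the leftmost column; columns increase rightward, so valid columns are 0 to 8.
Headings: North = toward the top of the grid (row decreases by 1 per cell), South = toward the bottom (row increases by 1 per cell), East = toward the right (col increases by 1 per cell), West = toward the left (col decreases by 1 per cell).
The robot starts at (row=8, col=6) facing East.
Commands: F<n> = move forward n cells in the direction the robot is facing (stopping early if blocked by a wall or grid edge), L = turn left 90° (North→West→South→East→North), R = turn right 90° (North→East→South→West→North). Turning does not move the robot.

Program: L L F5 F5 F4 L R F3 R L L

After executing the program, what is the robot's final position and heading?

Answer: Final position: (row=8, col=0), facing South

Derivation:
Start: (row=8, col=6), facing East
  L: turn left, now facing North
  L: turn left, now facing West
  F5: move forward 5, now at (row=8, col=1)
  F5: move forward 1/5 (blocked), now at (row=8, col=0)
  F4: move forward 0/4 (blocked), now at (row=8, col=0)
  L: turn left, now facing South
  R: turn right, now facing West
  F3: move forward 0/3 (blocked), now at (row=8, col=0)
  R: turn right, now facing North
  L: turn left, now facing West
  L: turn left, now facing South
Final: (row=8, col=0), facing South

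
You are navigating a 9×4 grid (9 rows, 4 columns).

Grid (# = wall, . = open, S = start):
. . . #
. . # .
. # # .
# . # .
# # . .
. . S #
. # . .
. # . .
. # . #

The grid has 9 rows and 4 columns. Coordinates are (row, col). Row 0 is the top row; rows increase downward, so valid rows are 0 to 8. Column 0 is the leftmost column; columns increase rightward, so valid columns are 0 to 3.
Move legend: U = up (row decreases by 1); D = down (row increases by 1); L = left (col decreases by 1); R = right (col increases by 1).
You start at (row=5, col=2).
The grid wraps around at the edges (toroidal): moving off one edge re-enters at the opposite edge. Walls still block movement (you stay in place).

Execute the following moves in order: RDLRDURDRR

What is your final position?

Answer: Final position: (row=7, col=0)

Derivation:
Start: (row=5, col=2)
  R (right): blocked, stay at (row=5, col=2)
  D (down): (row=5, col=2) -> (row=6, col=2)
  L (left): blocked, stay at (row=6, col=2)
  R (right): (row=6, col=2) -> (row=6, col=3)
  D (down): (row=6, col=3) -> (row=7, col=3)
  U (up): (row=7, col=3) -> (row=6, col=3)
  R (right): (row=6, col=3) -> (row=6, col=0)
  D (down): (row=6, col=0) -> (row=7, col=0)
  R (right): blocked, stay at (row=7, col=0)
  R (right): blocked, stay at (row=7, col=0)
Final: (row=7, col=0)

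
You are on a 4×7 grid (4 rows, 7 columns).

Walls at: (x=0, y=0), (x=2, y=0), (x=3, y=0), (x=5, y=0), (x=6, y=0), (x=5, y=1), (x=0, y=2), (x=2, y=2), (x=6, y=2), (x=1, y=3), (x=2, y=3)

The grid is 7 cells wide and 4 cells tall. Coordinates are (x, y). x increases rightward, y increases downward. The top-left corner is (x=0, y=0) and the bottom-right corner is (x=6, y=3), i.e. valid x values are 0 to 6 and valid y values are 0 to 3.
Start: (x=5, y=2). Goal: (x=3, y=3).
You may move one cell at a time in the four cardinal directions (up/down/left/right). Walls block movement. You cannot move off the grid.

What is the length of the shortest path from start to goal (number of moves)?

BFS from (x=5, y=2) until reaching (x=3, y=3):
  Distance 0: (x=5, y=2)
  Distance 1: (x=4, y=2), (x=5, y=3)
  Distance 2: (x=4, y=1), (x=3, y=2), (x=4, y=3), (x=6, y=3)
  Distance 3: (x=4, y=0), (x=3, y=1), (x=3, y=3)  <- goal reached here
One shortest path (3 moves): (x=5, y=2) -> (x=4, y=2) -> (x=3, y=2) -> (x=3, y=3)

Answer: Shortest path length: 3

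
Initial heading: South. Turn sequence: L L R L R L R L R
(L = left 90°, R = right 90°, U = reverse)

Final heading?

Answer: Final heading: East

Derivation:
Start: South
  L (left (90° counter-clockwise)) -> East
  L (left (90° counter-clockwise)) -> North
  R (right (90° clockwise)) -> East
  L (left (90° counter-clockwise)) -> North
  R (right (90° clockwise)) -> East
  L (left (90° counter-clockwise)) -> North
  R (right (90° clockwise)) -> East
  L (left (90° counter-clockwise)) -> North
  R (right (90° clockwise)) -> East
Final: East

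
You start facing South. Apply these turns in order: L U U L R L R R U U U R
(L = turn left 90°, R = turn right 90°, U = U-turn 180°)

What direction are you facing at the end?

Answer: Final heading: East

Derivation:
Start: South
  L (left (90° counter-clockwise)) -> East
  U (U-turn (180°)) -> West
  U (U-turn (180°)) -> East
  L (left (90° counter-clockwise)) -> North
  R (right (90° clockwise)) -> East
  L (left (90° counter-clockwise)) -> North
  R (right (90° clockwise)) -> East
  R (right (90° clockwise)) -> South
  U (U-turn (180°)) -> North
  U (U-turn (180°)) -> South
  U (U-turn (180°)) -> North
  R (right (90° clockwise)) -> East
Final: East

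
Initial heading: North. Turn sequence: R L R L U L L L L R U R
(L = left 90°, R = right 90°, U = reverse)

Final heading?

Answer: Final heading: South

Derivation:
Start: North
  R (right (90° clockwise)) -> East
  L (left (90° counter-clockwise)) -> North
  R (right (90° clockwise)) -> East
  L (left (90° counter-clockwise)) -> North
  U (U-turn (180°)) -> South
  L (left (90° counter-clockwise)) -> East
  L (left (90° counter-clockwise)) -> North
  L (left (90° counter-clockwise)) -> West
  L (left (90° counter-clockwise)) -> South
  R (right (90° clockwise)) -> West
  U (U-turn (180°)) -> East
  R (right (90° clockwise)) -> South
Final: South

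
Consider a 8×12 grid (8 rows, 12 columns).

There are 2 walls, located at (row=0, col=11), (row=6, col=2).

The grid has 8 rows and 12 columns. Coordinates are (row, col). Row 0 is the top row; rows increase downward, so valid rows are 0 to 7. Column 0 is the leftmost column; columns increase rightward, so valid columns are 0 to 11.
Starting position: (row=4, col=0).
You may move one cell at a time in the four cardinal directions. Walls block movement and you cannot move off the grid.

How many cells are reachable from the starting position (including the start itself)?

Answer: Reachable cells: 94

Derivation:
BFS flood-fill from (row=4, col=0):
  Distance 0: (row=4, col=0)
  Distance 1: (row=3, col=0), (row=4, col=1), (row=5, col=0)
  Distance 2: (row=2, col=0), (row=3, col=1), (row=4, col=2), (row=5, col=1), (row=6, col=0)
  Distance 3: (row=1, col=0), (row=2, col=1), (row=3, col=2), (row=4, col=3), (row=5, col=2), (row=6, col=1), (row=7, col=0)
  Distance 4: (row=0, col=0), (row=1, col=1), (row=2, col=2), (row=3, col=3), (row=4, col=4), (row=5, col=3), (row=7, col=1)
  Distance 5: (row=0, col=1), (row=1, col=2), (row=2, col=3), (row=3, col=4), (row=4, col=5), (row=5, col=4), (row=6, col=3), (row=7, col=2)
  Distance 6: (row=0, col=2), (row=1, col=3), (row=2, col=4), (row=3, col=5), (row=4, col=6), (row=5, col=5), (row=6, col=4), (row=7, col=3)
  Distance 7: (row=0, col=3), (row=1, col=4), (row=2, col=5), (row=3, col=6), (row=4, col=7), (row=5, col=6), (row=6, col=5), (row=7, col=4)
  Distance 8: (row=0, col=4), (row=1, col=5), (row=2, col=6), (row=3, col=7), (row=4, col=8), (row=5, col=7), (row=6, col=6), (row=7, col=5)
  Distance 9: (row=0, col=5), (row=1, col=6), (row=2, col=7), (row=3, col=8), (row=4, col=9), (row=5, col=8), (row=6, col=7), (row=7, col=6)
  Distance 10: (row=0, col=6), (row=1, col=7), (row=2, col=8), (row=3, col=9), (row=4, col=10), (row=5, col=9), (row=6, col=8), (row=7, col=7)
  Distance 11: (row=0, col=7), (row=1, col=8), (row=2, col=9), (row=3, col=10), (row=4, col=11), (row=5, col=10), (row=6, col=9), (row=7, col=8)
  Distance 12: (row=0, col=8), (row=1, col=9), (row=2, col=10), (row=3, col=11), (row=5, col=11), (row=6, col=10), (row=7, col=9)
  Distance 13: (row=0, col=9), (row=1, col=10), (row=2, col=11), (row=6, col=11), (row=7, col=10)
  Distance 14: (row=0, col=10), (row=1, col=11), (row=7, col=11)
Total reachable: 94 (grid has 94 open cells total)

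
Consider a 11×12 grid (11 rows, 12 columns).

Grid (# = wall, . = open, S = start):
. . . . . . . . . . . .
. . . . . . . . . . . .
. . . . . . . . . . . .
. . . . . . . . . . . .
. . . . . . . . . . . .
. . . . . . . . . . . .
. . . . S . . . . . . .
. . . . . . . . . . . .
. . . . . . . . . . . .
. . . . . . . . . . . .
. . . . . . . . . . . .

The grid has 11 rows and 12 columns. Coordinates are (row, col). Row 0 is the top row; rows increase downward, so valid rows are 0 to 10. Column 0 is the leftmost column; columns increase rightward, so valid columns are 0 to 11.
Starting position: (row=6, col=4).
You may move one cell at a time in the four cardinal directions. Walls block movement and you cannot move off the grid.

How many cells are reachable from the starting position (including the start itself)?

BFS flood-fill from (row=6, col=4):
  Distance 0: (row=6, col=4)
  Distance 1: (row=5, col=4), (row=6, col=3), (row=6, col=5), (row=7, col=4)
  Distance 2: (row=4, col=4), (row=5, col=3), (row=5, col=5), (row=6, col=2), (row=6, col=6), (row=7, col=3), (row=7, col=5), (row=8, col=4)
  Distance 3: (row=3, col=4), (row=4, col=3), (row=4, col=5), (row=5, col=2), (row=5, col=6), (row=6, col=1), (row=6, col=7), (row=7, col=2), (row=7, col=6), (row=8, col=3), (row=8, col=5), (row=9, col=4)
  Distance 4: (row=2, col=4), (row=3, col=3), (row=3, col=5), (row=4, col=2), (row=4, col=6), (row=5, col=1), (row=5, col=7), (row=6, col=0), (row=6, col=8), (row=7, col=1), (row=7, col=7), (row=8, col=2), (row=8, col=6), (row=9, col=3), (row=9, col=5), (row=10, col=4)
  Distance 5: (row=1, col=4), (row=2, col=3), (row=2, col=5), (row=3, col=2), (row=3, col=6), (row=4, col=1), (row=4, col=7), (row=5, col=0), (row=5, col=8), (row=6, col=9), (row=7, col=0), (row=7, col=8), (row=8, col=1), (row=8, col=7), (row=9, col=2), (row=9, col=6), (row=10, col=3), (row=10, col=5)
  Distance 6: (row=0, col=4), (row=1, col=3), (row=1, col=5), (row=2, col=2), (row=2, col=6), (row=3, col=1), (row=3, col=7), (row=4, col=0), (row=4, col=8), (row=5, col=9), (row=6, col=10), (row=7, col=9), (row=8, col=0), (row=8, col=8), (row=9, col=1), (row=9, col=7), (row=10, col=2), (row=10, col=6)
  Distance 7: (row=0, col=3), (row=0, col=5), (row=1, col=2), (row=1, col=6), (row=2, col=1), (row=2, col=7), (row=3, col=0), (row=3, col=8), (row=4, col=9), (row=5, col=10), (row=6, col=11), (row=7, col=10), (row=8, col=9), (row=9, col=0), (row=9, col=8), (row=10, col=1), (row=10, col=7)
  Distance 8: (row=0, col=2), (row=0, col=6), (row=1, col=1), (row=1, col=7), (row=2, col=0), (row=2, col=8), (row=3, col=9), (row=4, col=10), (row=5, col=11), (row=7, col=11), (row=8, col=10), (row=9, col=9), (row=10, col=0), (row=10, col=8)
  Distance 9: (row=0, col=1), (row=0, col=7), (row=1, col=0), (row=1, col=8), (row=2, col=9), (row=3, col=10), (row=4, col=11), (row=8, col=11), (row=9, col=10), (row=10, col=9)
  Distance 10: (row=0, col=0), (row=0, col=8), (row=1, col=9), (row=2, col=10), (row=3, col=11), (row=9, col=11), (row=10, col=10)
  Distance 11: (row=0, col=9), (row=1, col=10), (row=2, col=11), (row=10, col=11)
  Distance 12: (row=0, col=10), (row=1, col=11)
  Distance 13: (row=0, col=11)
Total reachable: 132 (grid has 132 open cells total)

Answer: Reachable cells: 132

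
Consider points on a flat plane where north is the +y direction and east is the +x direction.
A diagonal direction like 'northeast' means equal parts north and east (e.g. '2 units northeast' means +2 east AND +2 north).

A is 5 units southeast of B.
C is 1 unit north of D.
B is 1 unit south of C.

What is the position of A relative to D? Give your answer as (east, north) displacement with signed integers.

Place D at the origin (east=0, north=0).
  C is 1 unit north of D: delta (east=+0, north=+1); C at (east=0, north=1).
  B is 1 unit south of C: delta (east=+0, north=-1); B at (east=0, north=0).
  A is 5 units southeast of B: delta (east=+5, north=-5); A at (east=5, north=-5).
Therefore A relative to D: (east=5, north=-5).

Answer: A is at (east=5, north=-5) relative to D.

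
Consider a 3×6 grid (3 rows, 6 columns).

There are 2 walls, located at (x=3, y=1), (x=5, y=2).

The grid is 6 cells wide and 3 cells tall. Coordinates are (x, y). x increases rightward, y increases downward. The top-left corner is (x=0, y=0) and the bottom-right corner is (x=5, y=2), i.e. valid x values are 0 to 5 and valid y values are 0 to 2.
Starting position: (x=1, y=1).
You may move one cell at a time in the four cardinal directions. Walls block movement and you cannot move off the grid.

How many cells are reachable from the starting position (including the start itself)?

Answer: Reachable cells: 16

Derivation:
BFS flood-fill from (x=1, y=1):
  Distance 0: (x=1, y=1)
  Distance 1: (x=1, y=0), (x=0, y=1), (x=2, y=1), (x=1, y=2)
  Distance 2: (x=0, y=0), (x=2, y=0), (x=0, y=2), (x=2, y=2)
  Distance 3: (x=3, y=0), (x=3, y=2)
  Distance 4: (x=4, y=0), (x=4, y=2)
  Distance 5: (x=5, y=0), (x=4, y=1)
  Distance 6: (x=5, y=1)
Total reachable: 16 (grid has 16 open cells total)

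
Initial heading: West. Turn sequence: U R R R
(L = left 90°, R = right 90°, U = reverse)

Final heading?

Start: West
  U (U-turn (180°)) -> East
  R (right (90° clockwise)) -> South
  R (right (90° clockwise)) -> West
  R (right (90° clockwise)) -> North
Final: North

Answer: Final heading: North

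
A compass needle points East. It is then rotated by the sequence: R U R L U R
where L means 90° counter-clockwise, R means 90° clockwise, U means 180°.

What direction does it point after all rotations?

Answer: Final heading: West

Derivation:
Start: East
  R (right (90° clockwise)) -> South
  U (U-turn (180°)) -> North
  R (right (90° clockwise)) -> East
  L (left (90° counter-clockwise)) -> North
  U (U-turn (180°)) -> South
  R (right (90° clockwise)) -> West
Final: West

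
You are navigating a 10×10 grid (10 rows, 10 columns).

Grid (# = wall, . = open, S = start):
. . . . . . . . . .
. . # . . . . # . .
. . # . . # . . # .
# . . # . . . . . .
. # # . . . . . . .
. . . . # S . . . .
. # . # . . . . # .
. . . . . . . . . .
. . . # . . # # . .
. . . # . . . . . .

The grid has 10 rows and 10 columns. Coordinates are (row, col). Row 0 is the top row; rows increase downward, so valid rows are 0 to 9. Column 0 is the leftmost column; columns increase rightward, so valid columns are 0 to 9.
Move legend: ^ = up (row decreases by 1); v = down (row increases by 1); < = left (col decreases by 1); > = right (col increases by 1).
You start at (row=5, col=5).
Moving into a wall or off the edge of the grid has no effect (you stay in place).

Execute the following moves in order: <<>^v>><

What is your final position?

Answer: Final position: (row=5, col=7)

Derivation:
Start: (row=5, col=5)
  < (left): blocked, stay at (row=5, col=5)
  < (left): blocked, stay at (row=5, col=5)
  > (right): (row=5, col=5) -> (row=5, col=6)
  ^ (up): (row=5, col=6) -> (row=4, col=6)
  v (down): (row=4, col=6) -> (row=5, col=6)
  > (right): (row=5, col=6) -> (row=5, col=7)
  > (right): (row=5, col=7) -> (row=5, col=8)
  < (left): (row=5, col=8) -> (row=5, col=7)
Final: (row=5, col=7)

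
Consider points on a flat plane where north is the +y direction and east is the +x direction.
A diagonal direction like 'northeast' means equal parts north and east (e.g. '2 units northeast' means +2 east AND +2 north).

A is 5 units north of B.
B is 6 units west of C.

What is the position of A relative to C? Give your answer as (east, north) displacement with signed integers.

Place C at the origin (east=0, north=0).
  B is 6 units west of C: delta (east=-6, north=+0); B at (east=-6, north=0).
  A is 5 units north of B: delta (east=+0, north=+5); A at (east=-6, north=5).
Therefore A relative to C: (east=-6, north=5).

Answer: A is at (east=-6, north=5) relative to C.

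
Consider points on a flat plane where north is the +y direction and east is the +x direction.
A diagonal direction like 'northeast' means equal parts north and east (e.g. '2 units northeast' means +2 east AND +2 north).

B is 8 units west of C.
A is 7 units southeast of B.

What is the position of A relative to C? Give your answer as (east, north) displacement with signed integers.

Place C at the origin (east=0, north=0).
  B is 8 units west of C: delta (east=-8, north=+0); B at (east=-8, north=0).
  A is 7 units southeast of B: delta (east=+7, north=-7); A at (east=-1, north=-7).
Therefore A relative to C: (east=-1, north=-7).

Answer: A is at (east=-1, north=-7) relative to C.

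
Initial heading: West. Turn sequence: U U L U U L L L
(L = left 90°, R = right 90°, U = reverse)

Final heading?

Start: West
  U (U-turn (180°)) -> East
  U (U-turn (180°)) -> West
  L (left (90° counter-clockwise)) -> South
  U (U-turn (180°)) -> North
  U (U-turn (180°)) -> South
  L (left (90° counter-clockwise)) -> East
  L (left (90° counter-clockwise)) -> North
  L (left (90° counter-clockwise)) -> West
Final: West

Answer: Final heading: West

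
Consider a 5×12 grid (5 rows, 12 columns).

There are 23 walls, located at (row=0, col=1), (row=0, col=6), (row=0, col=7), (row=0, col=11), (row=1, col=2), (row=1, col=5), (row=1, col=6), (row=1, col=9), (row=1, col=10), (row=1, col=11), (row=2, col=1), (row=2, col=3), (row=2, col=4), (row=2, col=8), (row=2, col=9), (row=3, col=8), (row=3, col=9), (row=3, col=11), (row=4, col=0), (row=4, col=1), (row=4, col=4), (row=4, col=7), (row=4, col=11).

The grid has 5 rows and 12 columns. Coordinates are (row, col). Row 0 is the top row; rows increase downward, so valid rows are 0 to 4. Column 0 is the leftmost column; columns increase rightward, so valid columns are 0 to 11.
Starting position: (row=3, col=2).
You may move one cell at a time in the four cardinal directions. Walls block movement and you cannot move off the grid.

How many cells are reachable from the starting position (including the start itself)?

Answer: Reachable cells: 25

Derivation:
BFS flood-fill from (row=3, col=2):
  Distance 0: (row=3, col=2)
  Distance 1: (row=2, col=2), (row=3, col=1), (row=3, col=3), (row=4, col=2)
  Distance 2: (row=3, col=0), (row=3, col=4), (row=4, col=3)
  Distance 3: (row=2, col=0), (row=3, col=5)
  Distance 4: (row=1, col=0), (row=2, col=5), (row=3, col=6), (row=4, col=5)
  Distance 5: (row=0, col=0), (row=1, col=1), (row=2, col=6), (row=3, col=7), (row=4, col=6)
  Distance 6: (row=2, col=7)
  Distance 7: (row=1, col=7)
  Distance 8: (row=1, col=8)
  Distance 9: (row=0, col=8)
  Distance 10: (row=0, col=9)
  Distance 11: (row=0, col=10)
Total reachable: 25 (grid has 37 open cells total)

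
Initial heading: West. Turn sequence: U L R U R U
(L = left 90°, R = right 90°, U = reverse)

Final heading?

Start: West
  U (U-turn (180°)) -> East
  L (left (90° counter-clockwise)) -> North
  R (right (90° clockwise)) -> East
  U (U-turn (180°)) -> West
  R (right (90° clockwise)) -> North
  U (U-turn (180°)) -> South
Final: South

Answer: Final heading: South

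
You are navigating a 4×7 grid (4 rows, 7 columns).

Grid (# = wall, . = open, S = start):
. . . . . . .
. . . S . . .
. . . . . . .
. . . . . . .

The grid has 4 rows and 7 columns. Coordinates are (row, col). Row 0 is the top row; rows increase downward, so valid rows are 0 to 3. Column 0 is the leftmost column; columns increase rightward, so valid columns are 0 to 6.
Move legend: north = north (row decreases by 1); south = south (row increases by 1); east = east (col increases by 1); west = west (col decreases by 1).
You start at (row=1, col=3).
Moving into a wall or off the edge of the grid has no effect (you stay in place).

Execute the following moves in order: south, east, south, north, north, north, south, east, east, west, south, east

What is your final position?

Answer: Final position: (row=2, col=6)

Derivation:
Start: (row=1, col=3)
  south (south): (row=1, col=3) -> (row=2, col=3)
  east (east): (row=2, col=3) -> (row=2, col=4)
  south (south): (row=2, col=4) -> (row=3, col=4)
  north (north): (row=3, col=4) -> (row=2, col=4)
  north (north): (row=2, col=4) -> (row=1, col=4)
  north (north): (row=1, col=4) -> (row=0, col=4)
  south (south): (row=0, col=4) -> (row=1, col=4)
  east (east): (row=1, col=4) -> (row=1, col=5)
  east (east): (row=1, col=5) -> (row=1, col=6)
  west (west): (row=1, col=6) -> (row=1, col=5)
  south (south): (row=1, col=5) -> (row=2, col=5)
  east (east): (row=2, col=5) -> (row=2, col=6)
Final: (row=2, col=6)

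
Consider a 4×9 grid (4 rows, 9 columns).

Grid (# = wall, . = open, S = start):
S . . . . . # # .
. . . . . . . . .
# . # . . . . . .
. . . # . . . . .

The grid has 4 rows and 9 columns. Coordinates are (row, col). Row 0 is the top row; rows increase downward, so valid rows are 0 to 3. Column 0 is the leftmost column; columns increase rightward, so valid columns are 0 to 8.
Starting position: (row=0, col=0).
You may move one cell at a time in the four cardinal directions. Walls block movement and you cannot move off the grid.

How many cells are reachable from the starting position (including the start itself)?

BFS flood-fill from (row=0, col=0):
  Distance 0: (row=0, col=0)
  Distance 1: (row=0, col=1), (row=1, col=0)
  Distance 2: (row=0, col=2), (row=1, col=1)
  Distance 3: (row=0, col=3), (row=1, col=2), (row=2, col=1)
  Distance 4: (row=0, col=4), (row=1, col=3), (row=3, col=1)
  Distance 5: (row=0, col=5), (row=1, col=4), (row=2, col=3), (row=3, col=0), (row=3, col=2)
  Distance 6: (row=1, col=5), (row=2, col=4)
  Distance 7: (row=1, col=6), (row=2, col=5), (row=3, col=4)
  Distance 8: (row=1, col=7), (row=2, col=6), (row=3, col=5)
  Distance 9: (row=1, col=8), (row=2, col=7), (row=3, col=6)
  Distance 10: (row=0, col=8), (row=2, col=8), (row=3, col=7)
  Distance 11: (row=3, col=8)
Total reachable: 31 (grid has 31 open cells total)

Answer: Reachable cells: 31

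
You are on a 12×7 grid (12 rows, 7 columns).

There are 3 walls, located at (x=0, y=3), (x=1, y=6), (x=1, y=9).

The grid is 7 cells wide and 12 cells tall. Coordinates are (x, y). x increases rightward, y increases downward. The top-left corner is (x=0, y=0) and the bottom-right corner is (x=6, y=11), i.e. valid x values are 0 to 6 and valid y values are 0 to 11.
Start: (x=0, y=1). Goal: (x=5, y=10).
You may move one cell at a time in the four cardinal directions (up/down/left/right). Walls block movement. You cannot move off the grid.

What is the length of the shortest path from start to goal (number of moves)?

BFS from (x=0, y=1) until reaching (x=5, y=10):
  Distance 0: (x=0, y=1)
  Distance 1: (x=0, y=0), (x=1, y=1), (x=0, y=2)
  Distance 2: (x=1, y=0), (x=2, y=1), (x=1, y=2)
  Distance 3: (x=2, y=0), (x=3, y=1), (x=2, y=2), (x=1, y=3)
  Distance 4: (x=3, y=0), (x=4, y=1), (x=3, y=2), (x=2, y=3), (x=1, y=4)
  Distance 5: (x=4, y=0), (x=5, y=1), (x=4, y=2), (x=3, y=3), (x=0, y=4), (x=2, y=4), (x=1, y=5)
  Distance 6: (x=5, y=0), (x=6, y=1), (x=5, y=2), (x=4, y=3), (x=3, y=4), (x=0, y=5), (x=2, y=5)
  Distance 7: (x=6, y=0), (x=6, y=2), (x=5, y=3), (x=4, y=4), (x=3, y=5), (x=0, y=6), (x=2, y=6)
  Distance 8: (x=6, y=3), (x=5, y=4), (x=4, y=5), (x=3, y=6), (x=0, y=7), (x=2, y=7)
  Distance 9: (x=6, y=4), (x=5, y=5), (x=4, y=6), (x=1, y=7), (x=3, y=7), (x=0, y=8), (x=2, y=8)
  Distance 10: (x=6, y=5), (x=5, y=6), (x=4, y=7), (x=1, y=8), (x=3, y=8), (x=0, y=9), (x=2, y=9)
  Distance 11: (x=6, y=6), (x=5, y=7), (x=4, y=8), (x=3, y=9), (x=0, y=10), (x=2, y=10)
  Distance 12: (x=6, y=7), (x=5, y=8), (x=4, y=9), (x=1, y=10), (x=3, y=10), (x=0, y=11), (x=2, y=11)
  Distance 13: (x=6, y=8), (x=5, y=9), (x=4, y=10), (x=1, y=11), (x=3, y=11)
  Distance 14: (x=6, y=9), (x=5, y=10), (x=4, y=11)  <- goal reached here
One shortest path (14 moves): (x=0, y=1) -> (x=1, y=1) -> (x=2, y=1) -> (x=3, y=1) -> (x=4, y=1) -> (x=5, y=1) -> (x=5, y=2) -> (x=5, y=3) -> (x=5, y=4) -> (x=5, y=5) -> (x=5, y=6) -> (x=5, y=7) -> (x=5, y=8) -> (x=5, y=9) -> (x=5, y=10)

Answer: Shortest path length: 14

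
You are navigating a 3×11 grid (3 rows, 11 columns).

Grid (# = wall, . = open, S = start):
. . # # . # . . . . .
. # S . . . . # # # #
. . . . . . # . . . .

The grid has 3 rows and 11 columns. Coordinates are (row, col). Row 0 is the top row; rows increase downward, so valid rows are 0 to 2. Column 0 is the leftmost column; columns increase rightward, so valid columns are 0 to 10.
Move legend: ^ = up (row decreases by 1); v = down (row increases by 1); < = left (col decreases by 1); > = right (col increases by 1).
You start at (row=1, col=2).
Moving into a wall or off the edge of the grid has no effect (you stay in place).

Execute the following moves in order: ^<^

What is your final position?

Answer: Final position: (row=1, col=2)

Derivation:
Start: (row=1, col=2)
  ^ (up): blocked, stay at (row=1, col=2)
  < (left): blocked, stay at (row=1, col=2)
  ^ (up): blocked, stay at (row=1, col=2)
Final: (row=1, col=2)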